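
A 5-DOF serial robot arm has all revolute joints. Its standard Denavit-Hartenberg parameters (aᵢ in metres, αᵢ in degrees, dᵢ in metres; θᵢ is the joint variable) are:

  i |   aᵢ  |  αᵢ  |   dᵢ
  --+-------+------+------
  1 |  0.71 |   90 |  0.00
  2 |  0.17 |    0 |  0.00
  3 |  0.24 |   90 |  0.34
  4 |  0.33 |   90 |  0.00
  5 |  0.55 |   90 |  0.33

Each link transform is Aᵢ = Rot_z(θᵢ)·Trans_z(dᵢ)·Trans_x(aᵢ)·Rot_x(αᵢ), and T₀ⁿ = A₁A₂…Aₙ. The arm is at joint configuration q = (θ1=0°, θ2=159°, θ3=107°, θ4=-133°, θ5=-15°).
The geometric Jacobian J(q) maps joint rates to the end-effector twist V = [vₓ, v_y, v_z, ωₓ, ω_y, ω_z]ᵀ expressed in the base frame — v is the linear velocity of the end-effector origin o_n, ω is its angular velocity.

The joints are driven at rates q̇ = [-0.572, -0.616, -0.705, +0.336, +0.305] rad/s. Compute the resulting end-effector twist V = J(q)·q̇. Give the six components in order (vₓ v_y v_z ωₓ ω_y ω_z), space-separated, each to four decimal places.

0.6682 -0.1099 -0.2389 -0.3196 1.1130 -0.3260

o_n = [0.7344, 0.0648, 0.6383]
J₁: ẑ×o_n = [-0.0648, 0.7344, 0.0000], ω = ẑ
J2: z=[0.0000, -1.0000, 0.0000] o=[0.7100, 0.0000, 0.0000] → [-0.6383, 0.0000, 0.0244, 0.0000, -1.0000, 0.0000]
J3: z=[0.0000, -1.0000, 0.0000] o=[0.5513, 0.0000, 0.0609] → [-0.5774, 0.0000, 0.1831, 0.0000, -1.0000, 0.0000]
J4: z=[-0.9976, -0.0000, 0.0698] o=[0.5345, -0.3400, -0.1785] → [-0.0282, 0.8287, -0.4038, -0.9976, -0.0000, 0.0698]
J5: z=[0.0510, -0.6820, 0.7296] o=[0.5502, -0.0987, 0.0460] → [-0.5232, 0.1041, 0.1339, 0.0510, -0.6820, 0.7296]
V = J·q̇ = [0.6682, -0.1099, -0.2389, -0.3196, 1.1130, -0.3260]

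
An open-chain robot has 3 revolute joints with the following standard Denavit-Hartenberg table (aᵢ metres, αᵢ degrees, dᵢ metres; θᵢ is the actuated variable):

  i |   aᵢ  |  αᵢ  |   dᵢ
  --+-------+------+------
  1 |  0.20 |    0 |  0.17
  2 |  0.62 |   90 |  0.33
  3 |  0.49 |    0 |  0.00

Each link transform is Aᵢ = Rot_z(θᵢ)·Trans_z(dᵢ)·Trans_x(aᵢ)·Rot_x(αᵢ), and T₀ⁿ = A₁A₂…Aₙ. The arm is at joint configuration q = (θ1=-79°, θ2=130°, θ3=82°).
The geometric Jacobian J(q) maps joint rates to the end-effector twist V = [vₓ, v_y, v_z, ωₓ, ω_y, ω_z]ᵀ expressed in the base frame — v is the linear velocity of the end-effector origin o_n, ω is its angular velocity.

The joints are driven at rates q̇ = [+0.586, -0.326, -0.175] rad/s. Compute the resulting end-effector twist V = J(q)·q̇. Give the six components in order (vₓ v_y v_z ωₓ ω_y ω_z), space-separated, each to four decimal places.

o_n = [0.4713, 0.3385, 0.9852]
J₁: ẑ×o_n = [-0.3385, 0.4713, 0.0000], ω = ẑ
J2: z=[0.0000, 0.0000, 1.0000] o=[0.0382, -0.1963, 0.1700] → [-0.5348, 0.4331, 0.0000, 0.0000, 0.0000, 1.0000]
J3: z=[0.7771, -0.6293, 0.0000] o=[0.4283, 0.2855, 0.5000] → [-0.3054, -0.3771, 0.0682, 0.7771, -0.6293, 0.0000]
V = J·q̇ = [0.0294, 0.2010, -0.0119, -0.1360, 0.1101, 0.2600]

0.0294 0.2010 -0.0119 -0.1360 0.1101 0.2600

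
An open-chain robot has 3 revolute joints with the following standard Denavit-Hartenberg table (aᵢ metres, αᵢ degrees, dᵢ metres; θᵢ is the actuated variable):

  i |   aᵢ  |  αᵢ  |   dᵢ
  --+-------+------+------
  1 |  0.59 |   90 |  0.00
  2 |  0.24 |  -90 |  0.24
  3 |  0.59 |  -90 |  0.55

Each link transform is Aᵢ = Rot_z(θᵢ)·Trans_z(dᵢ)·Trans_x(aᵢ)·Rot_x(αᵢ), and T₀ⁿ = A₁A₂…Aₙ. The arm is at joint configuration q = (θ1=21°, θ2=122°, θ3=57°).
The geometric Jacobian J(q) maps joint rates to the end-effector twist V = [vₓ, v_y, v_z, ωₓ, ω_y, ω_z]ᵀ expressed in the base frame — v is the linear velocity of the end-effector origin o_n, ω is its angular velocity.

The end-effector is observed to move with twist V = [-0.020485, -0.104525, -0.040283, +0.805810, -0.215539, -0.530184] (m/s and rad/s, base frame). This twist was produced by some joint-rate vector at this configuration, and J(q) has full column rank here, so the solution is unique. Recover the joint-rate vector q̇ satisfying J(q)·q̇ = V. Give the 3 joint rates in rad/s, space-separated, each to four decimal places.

o_n = [-0.2537, 0.1756, 0.1846]
J₁: ẑ×o_n = [-0.1756, -0.2537, 0.0000], ω = ẑ
J2: z=[0.3584, -0.9336, 0.0000] o=[0.5508, 0.2114, 0.0000] → [-0.1723, -0.0661, -0.7639, 0.3584, -0.9336, 0.0000]
J3: z=[-0.7917, -0.3039, -0.5299] o=[0.5181, -0.0582, 0.2035] → [0.1296, 0.3940, -0.4196, -0.7917, -0.3039, -0.5299]
q̇ = J⁺·V = [-0.9520, 0.4900, -0.7960]

-0.9520 0.4900 -0.7960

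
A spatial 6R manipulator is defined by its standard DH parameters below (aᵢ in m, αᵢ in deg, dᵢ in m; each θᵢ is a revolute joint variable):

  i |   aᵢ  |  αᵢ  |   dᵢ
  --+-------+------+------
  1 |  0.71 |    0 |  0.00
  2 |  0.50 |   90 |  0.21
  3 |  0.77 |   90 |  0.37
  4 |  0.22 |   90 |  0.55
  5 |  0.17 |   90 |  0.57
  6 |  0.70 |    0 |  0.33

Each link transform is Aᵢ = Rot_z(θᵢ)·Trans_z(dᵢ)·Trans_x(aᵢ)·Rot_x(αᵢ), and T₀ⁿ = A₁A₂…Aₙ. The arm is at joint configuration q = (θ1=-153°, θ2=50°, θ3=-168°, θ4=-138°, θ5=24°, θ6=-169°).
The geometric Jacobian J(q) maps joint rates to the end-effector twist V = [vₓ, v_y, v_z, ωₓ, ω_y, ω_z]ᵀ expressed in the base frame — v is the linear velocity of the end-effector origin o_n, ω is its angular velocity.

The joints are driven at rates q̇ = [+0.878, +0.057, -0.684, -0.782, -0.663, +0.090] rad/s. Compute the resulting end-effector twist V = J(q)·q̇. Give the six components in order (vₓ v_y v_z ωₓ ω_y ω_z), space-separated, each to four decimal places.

o_n = [-1.3724, -0.0885, 0.1297]
J₁: ẑ×o_n = [0.0885, -1.3724, 0.0000], ω = ẑ
J2: z=[0.0000, 0.0000, 1.0000] o=[-0.6326, -0.3223, 0.0000] → [-0.2338, -0.7398, 0.0000, 0.0000, 0.0000, 1.0000]
J3: z=[-0.9744, 0.2250, 0.0000] o=[-0.7451, -0.8095, 0.2100] → [-0.0181, -0.0782, -0.5614, -0.9744, 0.2250, 0.0000]
J4: z=[0.0468, 0.2026, 0.9781] o=[-0.9362, 0.0076, 0.0499] → [0.1102, -0.4304, 0.0839, 0.0468, 0.2026, 0.9781]
J5: z=[-0.8713, -0.4706, 0.1391] o=[-0.8030, -0.0699, 0.6219] → [0.2342, -0.5081, -0.2517, -0.8713, -0.4706, 0.1391]
J6: z=[0.1559, -0.5344, -0.8307] o=[-1.2206, -0.4575, 0.7928] → [0.6609, 0.2296, -0.0236, 0.1559, -0.5344, -0.8307]
V = J·q̇ = [-0.1052, -0.4995, 0.4832, 1.2216, -0.0484, 0.0031]

-0.1052 -0.4995 0.4832 1.2216 -0.0484 0.0031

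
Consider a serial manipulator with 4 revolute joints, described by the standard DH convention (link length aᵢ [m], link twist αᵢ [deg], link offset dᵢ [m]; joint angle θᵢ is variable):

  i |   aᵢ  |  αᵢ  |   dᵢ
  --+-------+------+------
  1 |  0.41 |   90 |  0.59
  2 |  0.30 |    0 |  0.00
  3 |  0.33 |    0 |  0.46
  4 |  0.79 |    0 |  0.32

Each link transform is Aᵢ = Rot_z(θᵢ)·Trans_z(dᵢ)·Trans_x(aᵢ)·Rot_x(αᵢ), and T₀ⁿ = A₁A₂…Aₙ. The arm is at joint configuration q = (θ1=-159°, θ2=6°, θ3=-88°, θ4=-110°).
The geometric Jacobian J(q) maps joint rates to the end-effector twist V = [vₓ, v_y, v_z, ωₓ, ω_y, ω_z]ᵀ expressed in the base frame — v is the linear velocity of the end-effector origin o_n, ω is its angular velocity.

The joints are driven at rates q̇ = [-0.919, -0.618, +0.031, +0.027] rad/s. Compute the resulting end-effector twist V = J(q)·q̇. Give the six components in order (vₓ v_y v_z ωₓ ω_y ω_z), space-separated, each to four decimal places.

0.7504 0.2699 0.2214 0.2007 -0.5228 -0.9190

o_n = [-0.2623, 0.7348, 0.4588]
J₁: ẑ×o_n = [-0.7348, -0.2623, 0.0000], ω = ẑ
J2: z=[-0.3584, 0.9336, 0.0000] o=[-0.3828, -0.1469, 0.5900] → [-0.1225, -0.0470, -0.4285, -0.3584, 0.9336, 0.0000]
J3: z=[-0.3584, 0.9336, 0.0000] o=[-0.6613, -0.2539, 0.6214] → [-0.1517, -0.0582, -0.7268, -0.3584, 0.9336, 0.0000]
J4: z=[-0.3584, 0.9336, 0.0000] o=[-0.8690, 0.1591, 0.2946] → [0.1533, 0.0589, -0.7727, -0.3584, 0.9336, 0.0000]
V = J·q̇ = [0.7504, 0.2699, 0.2214, 0.2007, -0.5228, -0.9190]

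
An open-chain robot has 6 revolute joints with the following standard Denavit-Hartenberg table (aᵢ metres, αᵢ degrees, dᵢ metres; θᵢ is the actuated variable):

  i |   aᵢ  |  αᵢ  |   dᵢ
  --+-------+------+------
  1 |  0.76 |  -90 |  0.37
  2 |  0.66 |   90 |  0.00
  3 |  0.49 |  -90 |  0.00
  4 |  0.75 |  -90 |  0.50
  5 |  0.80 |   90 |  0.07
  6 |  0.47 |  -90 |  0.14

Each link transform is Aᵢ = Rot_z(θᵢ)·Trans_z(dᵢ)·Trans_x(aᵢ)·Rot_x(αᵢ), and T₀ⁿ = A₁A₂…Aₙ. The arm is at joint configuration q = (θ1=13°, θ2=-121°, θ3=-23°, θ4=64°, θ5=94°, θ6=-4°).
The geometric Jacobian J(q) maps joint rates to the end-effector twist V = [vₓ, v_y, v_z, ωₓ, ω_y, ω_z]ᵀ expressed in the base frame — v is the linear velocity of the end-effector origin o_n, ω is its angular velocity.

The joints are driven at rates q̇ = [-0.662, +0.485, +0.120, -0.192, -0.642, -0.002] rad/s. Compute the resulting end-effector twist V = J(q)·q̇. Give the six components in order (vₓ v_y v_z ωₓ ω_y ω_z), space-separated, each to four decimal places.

o_n = [1.0349, -0.8177, 1.6926]
J₁: ẑ×o_n = [0.8177, 1.0349, -0.0000], ω = ẑ
J2: z=[-0.2250, 0.9744, 0.0000] o=[0.7405, 0.1710, 0.3700] → [1.2887, 0.2975, -0.0644, -0.2250, 0.9744, 0.0000]
J3: z=[-0.8352, -0.1928, -0.5150] o=[0.4093, 0.0945, 0.9357] → [-0.6157, 0.3100, 0.8824, -0.8352, -0.1928, -0.5150]
J4: z=[-0.4032, 0.8516, 0.3349] o=[0.2260, -0.1443, 1.3224] → [0.5408, 0.4202, -0.4174, -0.4032, 0.8516, 0.3349]
J5: z=[0.7023, 0.5226, -0.4834] o=[0.4645, 0.2513, 2.0964] → [-0.7277, 0.0079, -1.0488, 0.7023, 0.5226, -0.4834]
J6: z=[0.6134, -0.0996, 0.7835] o=[0.8026, -0.3896, 1.7502] → [0.3411, 0.2172, -0.2394, 0.6134, -0.0996, 0.7835]
V = J·q̇ = [0.3725, -0.5898, 0.8286, -0.5840, -0.0494, -0.4793]

0.3725 -0.5898 0.8286 -0.5840 -0.0494 -0.4793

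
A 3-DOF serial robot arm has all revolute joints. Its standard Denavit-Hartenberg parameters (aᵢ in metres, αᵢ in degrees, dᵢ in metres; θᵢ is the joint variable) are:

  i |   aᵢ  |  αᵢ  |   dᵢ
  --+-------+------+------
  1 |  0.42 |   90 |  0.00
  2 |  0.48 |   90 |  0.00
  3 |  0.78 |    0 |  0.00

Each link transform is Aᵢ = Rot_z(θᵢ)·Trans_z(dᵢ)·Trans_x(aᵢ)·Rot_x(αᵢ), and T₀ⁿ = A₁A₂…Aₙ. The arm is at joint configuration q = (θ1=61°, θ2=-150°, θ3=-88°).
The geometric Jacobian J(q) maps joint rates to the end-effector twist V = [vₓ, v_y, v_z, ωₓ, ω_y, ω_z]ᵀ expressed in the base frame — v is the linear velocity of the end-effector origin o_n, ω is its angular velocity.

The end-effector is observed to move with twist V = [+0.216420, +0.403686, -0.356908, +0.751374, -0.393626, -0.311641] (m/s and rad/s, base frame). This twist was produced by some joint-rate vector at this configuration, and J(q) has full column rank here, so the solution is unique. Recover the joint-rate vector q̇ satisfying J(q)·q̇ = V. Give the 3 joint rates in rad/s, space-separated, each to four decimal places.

o_n = [-0.6911, 0.3611, -0.2536]
J₁: ẑ×o_n = [-0.3611, -0.6911, 0.0000], ω = ẑ
J2: z=[0.8746, -0.4848, 0.0000] o=[0.2036, 0.3673, 0.0000] → [0.1230, 0.2218, -0.4393, 0.8746, -0.4848, 0.0000]
J3: z=[-0.2424, -0.4373, 0.8660] o=[0.0021, 0.0038, -0.2400] → [-0.3035, -0.6036, -0.3898, -0.2424, -0.4373, 0.8660]
q̇ = J⁺·V = [-0.2770, 0.8480, -0.0400]

-0.2770 0.8480 -0.0400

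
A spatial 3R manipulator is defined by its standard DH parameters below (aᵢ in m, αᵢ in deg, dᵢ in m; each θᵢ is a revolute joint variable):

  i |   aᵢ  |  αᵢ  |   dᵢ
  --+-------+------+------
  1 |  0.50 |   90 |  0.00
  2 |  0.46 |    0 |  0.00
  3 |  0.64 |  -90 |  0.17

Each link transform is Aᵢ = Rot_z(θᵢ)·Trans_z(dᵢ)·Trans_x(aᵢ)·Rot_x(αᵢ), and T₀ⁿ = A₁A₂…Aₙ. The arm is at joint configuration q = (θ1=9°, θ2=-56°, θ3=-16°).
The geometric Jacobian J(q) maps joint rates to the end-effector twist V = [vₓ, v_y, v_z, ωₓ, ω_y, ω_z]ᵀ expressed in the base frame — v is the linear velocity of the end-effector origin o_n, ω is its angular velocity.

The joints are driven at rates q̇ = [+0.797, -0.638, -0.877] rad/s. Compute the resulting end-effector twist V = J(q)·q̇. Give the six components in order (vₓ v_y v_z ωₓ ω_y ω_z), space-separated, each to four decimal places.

o_n = [0.9698, -0.0185, -0.9900]
J₁: ẑ×o_n = [0.0185, 0.9698, -0.0000], ω = ẑ
J2: z=[0.1564, -0.9877, 0.0000] o=[0.4938, 0.0782, 0.0000] → [0.9778, 0.1549, 0.4550, 0.1564, -0.9877, 0.0000]
J3: z=[0.1564, -0.9877, 0.0000] o=[0.7479, 0.1185, -0.3814] → [0.6012, 0.0952, 0.1978, 0.1564, -0.9877, 0.0000]
V = J·q̇ = [-1.1363, 0.5906, -0.4637, -0.2370, 1.4963, 0.7970]

-1.1363 0.5906 -0.4637 -0.2370 1.4963 0.7970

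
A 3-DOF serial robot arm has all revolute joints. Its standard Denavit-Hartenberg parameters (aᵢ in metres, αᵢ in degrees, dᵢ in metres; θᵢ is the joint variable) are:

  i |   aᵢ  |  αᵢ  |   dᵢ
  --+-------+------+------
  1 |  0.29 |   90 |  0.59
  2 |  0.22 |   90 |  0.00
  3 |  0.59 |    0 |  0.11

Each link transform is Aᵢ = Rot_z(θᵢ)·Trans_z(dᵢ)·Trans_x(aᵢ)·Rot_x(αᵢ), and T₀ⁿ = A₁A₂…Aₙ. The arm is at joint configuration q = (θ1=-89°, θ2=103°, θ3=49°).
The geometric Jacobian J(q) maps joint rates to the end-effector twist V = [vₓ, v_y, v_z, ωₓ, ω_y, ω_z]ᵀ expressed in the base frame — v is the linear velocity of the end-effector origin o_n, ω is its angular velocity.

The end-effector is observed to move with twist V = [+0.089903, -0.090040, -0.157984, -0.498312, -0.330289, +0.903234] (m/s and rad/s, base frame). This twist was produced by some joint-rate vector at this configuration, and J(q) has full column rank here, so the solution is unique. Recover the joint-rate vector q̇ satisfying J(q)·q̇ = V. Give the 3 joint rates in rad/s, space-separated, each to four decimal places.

0.8290 0.5040 0.3300

o_n = [-0.4407, -0.2684, 1.2063]
J₁: ẑ×o_n = [0.2684, -0.4407, 0.0000], ω = ẑ
J2: z=[-0.9998, -0.0175, 0.0000] o=[0.0051, -0.2900, 0.5900] → [-0.0108, 0.6162, -0.0294, -0.9998, -0.0175, 0.0000]
J3: z=[0.0170, -0.9742, 0.2250] o=[0.0042, -0.2405, 0.8044] → [-0.3853, -0.1069, -0.4339, 0.0170, -0.9742, 0.2250]
q̇ = J⁺·V = [0.8290, 0.5040, 0.3300]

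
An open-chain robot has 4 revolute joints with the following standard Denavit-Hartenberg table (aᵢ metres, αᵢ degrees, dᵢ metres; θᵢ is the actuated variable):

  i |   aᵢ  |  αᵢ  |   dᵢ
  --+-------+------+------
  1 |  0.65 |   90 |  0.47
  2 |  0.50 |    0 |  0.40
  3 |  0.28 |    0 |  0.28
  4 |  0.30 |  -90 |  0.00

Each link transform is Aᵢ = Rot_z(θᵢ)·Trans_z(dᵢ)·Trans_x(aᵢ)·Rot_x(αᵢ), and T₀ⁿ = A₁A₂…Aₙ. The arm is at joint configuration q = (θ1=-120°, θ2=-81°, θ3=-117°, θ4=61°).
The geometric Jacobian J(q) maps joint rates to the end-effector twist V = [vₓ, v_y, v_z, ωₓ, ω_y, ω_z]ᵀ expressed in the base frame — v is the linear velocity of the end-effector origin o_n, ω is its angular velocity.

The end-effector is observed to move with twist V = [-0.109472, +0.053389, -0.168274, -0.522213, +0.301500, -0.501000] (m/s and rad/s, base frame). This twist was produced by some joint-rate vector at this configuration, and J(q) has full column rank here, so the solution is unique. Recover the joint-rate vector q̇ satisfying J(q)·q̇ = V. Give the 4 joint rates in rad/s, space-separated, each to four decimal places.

o_n = [-0.7102, 0.1300, -0.1419]
J₁: ẑ×o_n = [-0.1300, -0.7102, 0.0000], ω = ẑ
J2: z=[-0.8660, 0.5000, 0.0000] o=[-0.3250, -0.5629, 0.4700] → [-0.3060, -0.5299, -0.4075, -0.8660, 0.5000, 0.0000]
J3: z=[-0.8660, 0.5000, 0.0000] o=[-0.7105, -0.4307, -0.0238] → [-0.0590, -0.1023, -0.4857, -0.8660, 0.5000, 0.0000]
J4: z=[-0.8660, 0.5000, 0.0000] o=[-0.8199, -0.0600, 0.0627] → [-0.1023, -0.1772, -0.2194, -0.8660, 0.5000, 0.0000]
q̇ = J⁺·V = [-0.5010, 0.5070, -0.2230, 0.3190]

-0.5010 0.5070 -0.2230 0.3190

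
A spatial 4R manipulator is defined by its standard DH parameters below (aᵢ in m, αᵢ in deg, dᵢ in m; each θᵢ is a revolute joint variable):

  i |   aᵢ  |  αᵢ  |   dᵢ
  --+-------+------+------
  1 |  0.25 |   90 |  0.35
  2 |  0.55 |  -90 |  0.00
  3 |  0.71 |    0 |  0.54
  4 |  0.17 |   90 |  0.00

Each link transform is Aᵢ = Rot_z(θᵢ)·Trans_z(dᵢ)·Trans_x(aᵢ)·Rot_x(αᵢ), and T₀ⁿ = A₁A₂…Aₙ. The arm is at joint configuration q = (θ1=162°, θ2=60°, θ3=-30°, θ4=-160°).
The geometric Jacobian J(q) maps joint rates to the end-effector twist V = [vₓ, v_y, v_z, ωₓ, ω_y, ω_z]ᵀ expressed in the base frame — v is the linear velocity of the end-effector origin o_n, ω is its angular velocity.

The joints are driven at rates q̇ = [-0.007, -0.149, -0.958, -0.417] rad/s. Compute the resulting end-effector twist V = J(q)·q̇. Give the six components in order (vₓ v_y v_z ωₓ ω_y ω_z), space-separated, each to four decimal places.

o_n = [-0.1667, 0.3964, 1.4838]
J₁: ẑ×o_n = [-0.3964, -0.1667, 0.0000], ω = ẑ
J2: z=[0.3090, 0.9511, 0.0000] o=[-0.2378, 0.0773, 0.3500] → [1.0783, -0.3504, 0.0311, 0.3090, 0.9511, 0.0000]
J3: z=[0.8236, -0.2676, 0.5000] o=[-0.4993, 0.1622, 0.8263] → [-0.2930, -0.3753, 0.2819, 0.8236, -0.2676, 0.5000]
J4: z=[0.8236, -0.2676, 0.5000] o=[-0.2372, 0.4503, 1.6288] → [0.0658, 0.1547, -0.0256, 0.8236, -0.2676, 0.5000]
V = J·q̇ = [0.0954, 0.3484, -0.2640, -1.1785, 0.2263, -0.6945]

0.0954 0.3484 -0.2640 -1.1785 0.2263 -0.6945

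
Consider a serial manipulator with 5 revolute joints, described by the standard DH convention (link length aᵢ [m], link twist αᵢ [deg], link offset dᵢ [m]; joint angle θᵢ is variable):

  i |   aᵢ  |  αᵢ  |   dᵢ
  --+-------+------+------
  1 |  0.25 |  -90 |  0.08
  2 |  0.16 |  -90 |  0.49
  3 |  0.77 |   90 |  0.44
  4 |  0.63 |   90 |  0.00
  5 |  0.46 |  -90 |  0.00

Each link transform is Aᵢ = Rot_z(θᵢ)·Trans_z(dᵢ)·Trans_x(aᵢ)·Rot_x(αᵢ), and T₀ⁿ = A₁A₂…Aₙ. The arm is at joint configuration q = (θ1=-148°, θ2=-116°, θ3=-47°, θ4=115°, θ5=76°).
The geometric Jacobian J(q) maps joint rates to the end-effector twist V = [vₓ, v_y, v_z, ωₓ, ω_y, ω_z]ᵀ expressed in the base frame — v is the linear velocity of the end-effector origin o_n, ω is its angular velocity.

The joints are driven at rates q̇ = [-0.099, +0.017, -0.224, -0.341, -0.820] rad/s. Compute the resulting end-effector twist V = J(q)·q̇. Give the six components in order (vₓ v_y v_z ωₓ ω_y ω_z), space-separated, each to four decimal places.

-0.5155 -0.1705 0.1534 -0.0631 0.8557 -0.5805

o_n = [-0.4076, -1.5853, 0.6978]
J₁: ẑ×o_n = [1.5853, -0.4076, 0.0000], ω = ẑ
J2: z=[0.5299, -0.8480, 0.0000] o=[-0.2120, -0.1325, 0.0800] → [-0.5239, -0.3274, -0.9357, 0.5299, -0.8480, 0.0000]
J3: z=[-0.7622, -0.4763, 0.4384] o=[0.1071, -0.5109, 0.2238] → [0.2453, 0.1356, 0.5738, -0.7622, -0.4763, 0.4384]
J4: z=[0.0895, -0.7483, -0.6573] o=[0.2654, -1.0760, 0.8887] → [-0.1919, 0.4595, -0.5491, 0.0895, -0.7483, -0.6573]
J5: z=[0.2589, -0.6198, 0.7408] o=[-0.3405, -1.2250, 0.9758] → [0.4392, 0.0223, -0.1349, 0.2589, -0.6198, 0.7408]
V = J·q̇ = [-0.5155, -0.1705, 0.1534, -0.0631, 0.8557, -0.5805]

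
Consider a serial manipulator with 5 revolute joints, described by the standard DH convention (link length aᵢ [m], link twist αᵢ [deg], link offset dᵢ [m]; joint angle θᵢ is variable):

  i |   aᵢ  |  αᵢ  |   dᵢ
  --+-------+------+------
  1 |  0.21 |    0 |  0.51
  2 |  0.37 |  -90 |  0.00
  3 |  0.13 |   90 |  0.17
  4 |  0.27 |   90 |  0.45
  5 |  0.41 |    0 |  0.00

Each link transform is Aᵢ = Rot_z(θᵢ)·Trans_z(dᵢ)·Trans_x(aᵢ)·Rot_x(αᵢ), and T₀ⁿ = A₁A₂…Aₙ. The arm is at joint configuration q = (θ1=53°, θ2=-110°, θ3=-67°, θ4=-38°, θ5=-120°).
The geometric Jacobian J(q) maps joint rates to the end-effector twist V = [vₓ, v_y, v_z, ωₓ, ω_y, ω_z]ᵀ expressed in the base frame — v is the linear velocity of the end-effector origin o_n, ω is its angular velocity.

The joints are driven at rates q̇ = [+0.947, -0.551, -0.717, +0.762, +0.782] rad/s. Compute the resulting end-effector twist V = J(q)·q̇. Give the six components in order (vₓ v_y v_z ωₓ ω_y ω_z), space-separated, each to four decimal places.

o_n = [0.4279, -0.0579, 0.7139]
J₁: ẑ×o_n = [0.0579, 0.4279, -0.0000], ω = ẑ
J2: z=[0.0000, 0.0000, 1.0000] o=[0.1264, 0.1677, 0.5100] → [0.2256, 0.3015, -0.0000, 0.0000, 0.0000, 1.0000]
J3: z=[0.8387, 0.5446, 0.0000] o=[0.3279, -0.1426, 0.5100] → [0.1111, -0.1710, 0.0166, 0.8387, 0.5446, 0.0000]
J4: z=[-0.5013, 0.7720, 0.3907] o=[0.4981, -0.0926, 0.6297] → [0.0515, 0.0148, 0.0368, -0.5013, 0.7720, 0.3907]
J5: z=[-0.7919, -0.2274, -0.5667] o=[0.1784, 0.0945, 1.0013] → [-0.0210, -0.3690, 0.1775, -0.7919, -0.2274, -0.5667]
V = J·q̇ = [-0.1263, 0.0844, 0.1550, -1.6026, 0.0199, 0.2506]

-0.1263 0.0844 0.1550 -1.6026 0.0199 0.2506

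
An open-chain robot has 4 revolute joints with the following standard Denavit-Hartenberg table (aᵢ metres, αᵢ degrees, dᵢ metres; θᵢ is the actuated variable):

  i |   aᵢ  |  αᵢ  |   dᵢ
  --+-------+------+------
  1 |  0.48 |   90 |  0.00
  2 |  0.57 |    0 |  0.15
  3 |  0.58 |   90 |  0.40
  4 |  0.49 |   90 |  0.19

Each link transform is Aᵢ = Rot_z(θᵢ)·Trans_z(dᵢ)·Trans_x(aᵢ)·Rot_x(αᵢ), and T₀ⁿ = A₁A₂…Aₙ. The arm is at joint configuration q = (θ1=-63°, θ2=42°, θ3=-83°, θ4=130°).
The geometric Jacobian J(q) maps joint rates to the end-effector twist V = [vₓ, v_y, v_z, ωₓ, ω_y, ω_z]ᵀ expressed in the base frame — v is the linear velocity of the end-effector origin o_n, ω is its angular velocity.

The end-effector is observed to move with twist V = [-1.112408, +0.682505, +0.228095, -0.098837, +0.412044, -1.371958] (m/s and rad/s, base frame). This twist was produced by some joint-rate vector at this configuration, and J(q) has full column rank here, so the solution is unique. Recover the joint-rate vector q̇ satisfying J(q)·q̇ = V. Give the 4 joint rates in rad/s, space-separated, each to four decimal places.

o_n = [-0.3801, -1.2924, 0.0641]
J₁: ẑ×o_n = [1.2924, -0.3801, 0.0000], ω = ẑ
J2: z=[-0.8910, -0.4540, 0.0000] o=[0.2179, -0.4277, 0.0000] → [-0.0291, 0.0571, 0.4990, -0.8910, -0.4540, 0.0000]
J3: z=[-0.8910, -0.4540, 0.0000] o=[0.2766, -0.8732, 0.3814] → [0.1440, -0.2827, 0.0754, -0.8910, -0.4540, 0.0000]
J4: z=[-0.2978, 0.5846, -0.7547] o=[0.1189, -1.4448, 0.0009] → [0.1520, 0.3954, 0.2463, -0.2978, 0.5846, -0.7547]
q̇ = J⁺·V = [-0.8980, 0.1910, -0.2900, 0.6280]

-0.8980 0.1910 -0.2900 0.6280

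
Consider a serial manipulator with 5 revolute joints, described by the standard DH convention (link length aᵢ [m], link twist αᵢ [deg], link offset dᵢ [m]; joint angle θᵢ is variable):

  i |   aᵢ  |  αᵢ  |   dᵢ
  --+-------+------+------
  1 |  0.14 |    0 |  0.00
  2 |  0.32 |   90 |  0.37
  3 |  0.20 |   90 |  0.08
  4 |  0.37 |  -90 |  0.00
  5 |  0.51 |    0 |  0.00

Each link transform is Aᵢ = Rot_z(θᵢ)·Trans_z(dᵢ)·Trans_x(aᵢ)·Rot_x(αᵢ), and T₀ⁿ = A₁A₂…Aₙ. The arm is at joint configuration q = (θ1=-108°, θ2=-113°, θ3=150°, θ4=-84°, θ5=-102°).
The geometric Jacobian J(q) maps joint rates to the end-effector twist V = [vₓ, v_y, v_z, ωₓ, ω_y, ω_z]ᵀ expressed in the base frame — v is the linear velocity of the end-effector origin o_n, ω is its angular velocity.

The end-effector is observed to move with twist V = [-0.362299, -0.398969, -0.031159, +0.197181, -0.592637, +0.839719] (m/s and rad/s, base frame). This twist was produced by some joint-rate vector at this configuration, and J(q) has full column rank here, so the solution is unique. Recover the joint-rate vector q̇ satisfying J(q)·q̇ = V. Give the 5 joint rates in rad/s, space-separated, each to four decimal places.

o_n = [-0.4440, -0.0266, 0.9158]
J₁: ẑ×o_n = [0.0266, -0.4440, 0.0000], ω = ẑ
J2: z=[0.0000, 0.0000, 1.0000] o=[-0.0433, -0.1331, 0.0000] → [-0.1065, -0.4007, 0.0000, 0.0000, 0.0000, 1.0000]
J3: z=[0.6561, 0.7547, 0.0000] o=[-0.2848, 0.0768, 0.3700] → [0.4119, -0.3581, 0.0523, 0.6561, 0.7547, 0.0000]
J4: z=[-0.3774, 0.3280, 0.8660] o=[-0.1016, 0.0235, 0.4700] → [0.1897, -0.1283, 0.1313, -0.3774, 0.3280, 0.8660]
J5: z=[0.7186, -0.4862, 0.4973] o=[-0.3177, -0.2762, 0.4893] → [-0.3314, -0.3693, 0.1179, 0.7186, -0.4862, 0.4973]
q̇ = J⁺·V = [0.7500, 0.2770, -0.3570, -0.4310, 0.3740]

0.7500 0.2770 -0.3570 -0.4310 0.3740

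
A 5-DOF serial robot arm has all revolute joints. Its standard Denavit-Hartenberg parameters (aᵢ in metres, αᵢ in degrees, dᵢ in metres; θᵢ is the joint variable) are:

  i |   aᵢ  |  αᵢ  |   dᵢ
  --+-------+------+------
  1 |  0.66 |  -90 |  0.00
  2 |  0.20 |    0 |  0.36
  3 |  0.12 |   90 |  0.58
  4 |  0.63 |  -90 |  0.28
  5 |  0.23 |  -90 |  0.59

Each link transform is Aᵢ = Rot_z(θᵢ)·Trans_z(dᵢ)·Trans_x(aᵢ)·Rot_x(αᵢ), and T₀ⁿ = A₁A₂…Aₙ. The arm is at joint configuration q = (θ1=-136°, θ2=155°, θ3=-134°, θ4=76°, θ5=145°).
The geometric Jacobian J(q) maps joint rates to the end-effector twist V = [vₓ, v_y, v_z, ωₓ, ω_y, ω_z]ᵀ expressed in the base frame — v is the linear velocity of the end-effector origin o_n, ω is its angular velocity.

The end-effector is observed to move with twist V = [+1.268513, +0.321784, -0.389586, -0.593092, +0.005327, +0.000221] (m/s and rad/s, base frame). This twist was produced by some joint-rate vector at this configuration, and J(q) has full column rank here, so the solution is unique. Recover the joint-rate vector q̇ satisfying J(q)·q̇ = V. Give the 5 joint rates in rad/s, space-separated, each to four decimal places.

o_n = [0.8993, -1.2323, 0.1776]
J₁: ẑ×o_n = [1.2323, 0.8993, -0.0000], ω = ẑ
J2: z=[0.6947, -0.7193, 0.0000] o=[-0.4748, -0.4585, 0.0000] → [-0.1277, -0.1234, 0.4509, 0.6947, -0.7193, 0.0000]
J3: z=[0.6947, -0.7193, 0.0000] o=[-0.0943, -0.5915, -0.0845] → [-0.1885, -0.1821, 0.2696, 0.6947, -0.7193, 0.0000]
J4: z=[-0.2578, -0.2489, 0.9336] o=[0.2280, -1.0866, -0.1275] → [0.0601, 0.7054, 0.2047, -0.2578, -0.2489, 0.9336]
J5: z=[0.8197, 0.4552, 0.3477] o=[0.4781, -1.6948, 0.0793] → [-0.1161, 0.0659, 0.1873, 0.8197, 0.4552, 0.3477]
q̇ = J⁺·V = [0.9670, -0.1680, -0.0630, -0.7510, -0.7640]

0.9670 -0.1680 -0.0630 -0.7510 -0.7640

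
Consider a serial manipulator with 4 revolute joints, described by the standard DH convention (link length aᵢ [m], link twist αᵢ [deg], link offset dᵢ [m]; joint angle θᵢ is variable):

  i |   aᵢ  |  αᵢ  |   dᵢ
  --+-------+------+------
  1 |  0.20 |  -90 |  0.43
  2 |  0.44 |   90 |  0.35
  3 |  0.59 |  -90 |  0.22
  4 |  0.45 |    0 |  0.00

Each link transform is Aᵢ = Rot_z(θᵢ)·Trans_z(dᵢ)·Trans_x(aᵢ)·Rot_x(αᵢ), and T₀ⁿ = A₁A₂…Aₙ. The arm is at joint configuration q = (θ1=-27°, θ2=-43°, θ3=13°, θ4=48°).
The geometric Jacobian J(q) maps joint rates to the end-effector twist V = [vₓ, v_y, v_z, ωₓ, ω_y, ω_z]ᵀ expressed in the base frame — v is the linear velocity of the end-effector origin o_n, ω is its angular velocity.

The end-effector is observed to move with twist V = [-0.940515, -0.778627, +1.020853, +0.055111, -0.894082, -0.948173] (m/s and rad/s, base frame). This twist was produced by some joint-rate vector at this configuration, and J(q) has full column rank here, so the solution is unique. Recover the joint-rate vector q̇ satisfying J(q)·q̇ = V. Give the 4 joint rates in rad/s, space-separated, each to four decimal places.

-0.3880 -0.9850 -0.7200 0.2190

o_n = [1.3502, -0.0701, 1.2386]
J₁: ẑ×o_n = [0.0701, 1.3502, -0.0000], ω = ẑ
J2: z=[0.4540, 0.8910, 0.0000] o=[0.1782, -0.0908, 0.4300] → [0.7204, -0.3671, -1.0348, 0.4540, 0.8910, 0.0000]
J3: z=[-0.6077, 0.3096, 0.7314] o=[0.6238, 0.0750, 0.7301] → [0.2636, 0.8402, -0.1367, -0.6077, 0.3096, 0.7314]
J4: z=[0.2958, 0.9429, -0.1534] o=[0.9250, 0.0705, 1.2830] → [-0.0635, -0.0521, -0.4424, 0.2958, 0.9429, -0.1534]
q̇ = J⁺·V = [-0.3880, -0.9850, -0.7200, 0.2190]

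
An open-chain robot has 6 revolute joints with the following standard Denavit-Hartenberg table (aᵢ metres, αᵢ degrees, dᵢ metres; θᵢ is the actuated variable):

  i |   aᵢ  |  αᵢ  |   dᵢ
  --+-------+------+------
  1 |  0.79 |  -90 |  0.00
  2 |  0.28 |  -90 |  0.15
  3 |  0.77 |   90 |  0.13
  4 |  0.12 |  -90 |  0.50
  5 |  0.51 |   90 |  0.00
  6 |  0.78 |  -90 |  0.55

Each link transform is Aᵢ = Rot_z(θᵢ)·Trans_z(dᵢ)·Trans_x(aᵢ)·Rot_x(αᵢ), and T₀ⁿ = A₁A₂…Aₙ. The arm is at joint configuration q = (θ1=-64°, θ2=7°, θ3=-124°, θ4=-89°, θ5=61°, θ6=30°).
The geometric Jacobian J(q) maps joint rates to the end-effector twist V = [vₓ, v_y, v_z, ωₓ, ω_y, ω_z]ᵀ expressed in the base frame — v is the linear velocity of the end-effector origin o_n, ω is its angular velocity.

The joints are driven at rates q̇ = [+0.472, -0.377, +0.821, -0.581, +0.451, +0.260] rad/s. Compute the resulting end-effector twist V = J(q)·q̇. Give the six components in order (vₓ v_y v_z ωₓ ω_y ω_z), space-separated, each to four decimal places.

0.6799 -0.2282 -0.3575 0.2501 0.0679 -0.1400

o_n = [1.4841, -0.1236, 1.0501]
J₁: ẑ×o_n = [0.1236, 1.4841, -0.0000], ω = ẑ
J2: z=[0.8988, 0.4384, 0.0000] o=[0.3463, -0.7100, 0.0000] → [0.4603, -0.9438, 0.0283, 0.8988, 0.4384, 0.0000]
J3: z=[-0.0534, 0.1095, -0.9925] o=[0.6030, -0.8941, -0.0341] → [0.8835, -0.8167, -0.1377, -0.0534, 0.1095, -0.9925]
J4: z=[-0.8633, 0.4944, 0.1010] o=[0.9824, -0.2159, -0.1107] → [0.5646, 1.0528, -0.3277, -0.8633, 0.4944, 0.1010]
J5: z=[0.5008, 0.8641, 0.0508] o=[0.5582, 0.0200, 0.0591] → [0.8636, -0.4493, -0.8719, 0.5008, 0.8641, 0.0508]
J6: z=[-0.3642, 0.1571, 0.9180] o=[0.9587, -0.2239, 0.2597] → [0.0321, 0.7702, -0.1191, -0.3642, 0.1571, 0.9180]
V = J·q̇ = [0.6799, -0.2282, -0.3575, 0.2501, 0.0679, -0.1400]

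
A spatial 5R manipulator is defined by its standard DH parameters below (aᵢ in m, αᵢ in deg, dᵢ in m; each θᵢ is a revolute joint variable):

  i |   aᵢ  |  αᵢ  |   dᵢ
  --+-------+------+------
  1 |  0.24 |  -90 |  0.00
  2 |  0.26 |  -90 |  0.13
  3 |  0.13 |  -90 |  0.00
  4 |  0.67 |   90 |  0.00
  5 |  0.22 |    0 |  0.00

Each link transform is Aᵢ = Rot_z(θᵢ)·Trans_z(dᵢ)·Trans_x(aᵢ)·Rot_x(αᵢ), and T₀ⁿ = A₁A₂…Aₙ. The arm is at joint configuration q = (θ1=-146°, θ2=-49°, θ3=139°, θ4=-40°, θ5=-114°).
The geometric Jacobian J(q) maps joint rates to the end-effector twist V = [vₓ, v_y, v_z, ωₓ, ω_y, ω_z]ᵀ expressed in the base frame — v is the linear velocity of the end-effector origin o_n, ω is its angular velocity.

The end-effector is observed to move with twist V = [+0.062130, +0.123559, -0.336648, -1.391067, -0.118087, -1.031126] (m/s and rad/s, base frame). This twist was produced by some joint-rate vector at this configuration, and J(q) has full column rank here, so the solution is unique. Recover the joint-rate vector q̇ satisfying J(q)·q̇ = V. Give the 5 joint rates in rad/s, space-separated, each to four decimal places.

-0.8380 -0.2880 0.7650 -0.7250 0.3680

o_n = [-0.6326, 0.0542, -0.2764]
J₁: ẑ×o_n = [-0.0542, -0.6326, 0.0000], ω = ẑ
J2: z=[0.5592, -0.8290, 0.0000] o=[-0.1990, -0.1342, 0.0000] → [0.2292, 0.1546, -0.2541, 0.5592, -0.8290, 0.0000]
J3: z=[-0.6257, -0.4220, -0.6561] o=[-0.2677, -0.3374, 0.1962] → [0.4564, -0.0563, -0.3990, -0.6257, -0.4220, -0.6561]
J4: z=[0.7789, -0.3850, -0.4951] o=[-0.2620, -0.2307, 0.1222] → [0.2945, 0.4939, 0.0792, 0.7789, -0.3850, -0.4951]
J5: z=[-0.5073, -0.8509, -0.1364] o=[-0.5091, 0.0088, -0.4527] → [-0.1438, 0.1063, -0.1281, -0.5073, -0.8509, -0.1364]
q̇ = J⁺·V = [-0.8380, -0.2880, 0.7650, -0.7250, 0.3680]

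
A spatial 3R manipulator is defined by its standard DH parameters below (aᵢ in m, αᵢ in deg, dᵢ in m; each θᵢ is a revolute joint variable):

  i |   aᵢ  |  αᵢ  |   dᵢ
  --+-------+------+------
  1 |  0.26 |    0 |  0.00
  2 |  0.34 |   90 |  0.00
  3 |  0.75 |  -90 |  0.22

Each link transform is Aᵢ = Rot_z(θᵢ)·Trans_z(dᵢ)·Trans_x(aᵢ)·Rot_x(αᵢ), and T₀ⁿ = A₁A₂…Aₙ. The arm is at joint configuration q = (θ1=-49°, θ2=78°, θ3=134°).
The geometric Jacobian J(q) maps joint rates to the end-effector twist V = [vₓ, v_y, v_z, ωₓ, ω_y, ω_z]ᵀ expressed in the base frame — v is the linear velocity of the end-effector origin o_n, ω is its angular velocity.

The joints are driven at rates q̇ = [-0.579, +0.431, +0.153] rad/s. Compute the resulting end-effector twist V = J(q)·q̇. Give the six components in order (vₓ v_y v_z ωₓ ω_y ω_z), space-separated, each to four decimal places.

-0.2273 -0.1311 -0.0797 0.0742 -0.1338 -0.1480

o_n = [0.1189, -0.4764, 0.5395]
J₁: ẑ×o_n = [0.4764, 0.1189, -0.0000], ω = ẑ
J2: z=[0.0000, 0.0000, 1.0000] o=[0.1706, -0.1962, 0.0000] → [0.2802, -0.0516, 0.0000, 0.0000, 0.0000, 1.0000]
J3: z=[0.4848, -0.8746, 0.0000] o=[0.4679, -0.0314, 0.0000] → [-0.4719, -0.2616, -0.5210, 0.4848, -0.8746, 0.0000]
V = J·q̇ = [-0.2273, -0.1311, -0.0797, 0.0742, -0.1338, -0.1480]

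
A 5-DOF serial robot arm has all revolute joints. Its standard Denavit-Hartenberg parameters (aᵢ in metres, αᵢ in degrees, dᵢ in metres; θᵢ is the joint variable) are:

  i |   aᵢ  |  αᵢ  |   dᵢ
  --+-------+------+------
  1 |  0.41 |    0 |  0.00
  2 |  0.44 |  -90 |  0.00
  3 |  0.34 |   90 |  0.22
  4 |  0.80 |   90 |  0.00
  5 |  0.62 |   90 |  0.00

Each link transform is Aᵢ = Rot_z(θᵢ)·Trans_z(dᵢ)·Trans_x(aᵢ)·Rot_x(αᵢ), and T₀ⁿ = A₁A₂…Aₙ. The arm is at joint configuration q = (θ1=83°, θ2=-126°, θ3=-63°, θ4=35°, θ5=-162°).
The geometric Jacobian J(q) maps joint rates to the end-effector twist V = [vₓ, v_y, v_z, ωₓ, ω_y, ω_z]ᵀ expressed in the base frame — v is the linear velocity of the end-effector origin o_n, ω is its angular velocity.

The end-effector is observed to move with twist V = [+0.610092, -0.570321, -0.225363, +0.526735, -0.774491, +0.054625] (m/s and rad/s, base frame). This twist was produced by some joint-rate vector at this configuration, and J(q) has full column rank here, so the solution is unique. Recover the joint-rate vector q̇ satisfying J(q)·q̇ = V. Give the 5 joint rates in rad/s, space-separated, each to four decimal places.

-0.2680 0.2370 0.4940 -0.7750 0.8560

o_n = [0.8990, 0.0810, 0.3695]
J₁: ẑ×o_n = [-0.0810, 0.8990, 0.0000], ω = ẑ
J2: z=[0.0000, 0.0000, 1.0000] o=[0.0500, 0.4069, 0.0000] → [0.3260, 0.8491, -0.0000, 0.0000, 0.0000, 1.0000]
J3: z=[0.6820, 0.7314, 0.0000] o=[0.3718, 0.1069, 0.0000] → [0.2702, -0.2520, -0.4033, 0.6820, 0.7314, 0.0000]
J4: z=[-0.6516, 0.6077, 0.4540] o=[0.6347, 0.1625, 0.3029] → [0.0775, 0.1634, -0.1075, -0.6516, 0.6077, 0.4540]
J5: z=[-0.3682, -0.7767, 0.5111] o=[1.1652, 0.2952, 0.8868] → [0.5113, -0.3265, -0.1279, -0.3682, -0.7767, 0.5111]
q̇ = J⁺·V = [-0.2680, 0.2370, 0.4940, -0.7750, 0.8560]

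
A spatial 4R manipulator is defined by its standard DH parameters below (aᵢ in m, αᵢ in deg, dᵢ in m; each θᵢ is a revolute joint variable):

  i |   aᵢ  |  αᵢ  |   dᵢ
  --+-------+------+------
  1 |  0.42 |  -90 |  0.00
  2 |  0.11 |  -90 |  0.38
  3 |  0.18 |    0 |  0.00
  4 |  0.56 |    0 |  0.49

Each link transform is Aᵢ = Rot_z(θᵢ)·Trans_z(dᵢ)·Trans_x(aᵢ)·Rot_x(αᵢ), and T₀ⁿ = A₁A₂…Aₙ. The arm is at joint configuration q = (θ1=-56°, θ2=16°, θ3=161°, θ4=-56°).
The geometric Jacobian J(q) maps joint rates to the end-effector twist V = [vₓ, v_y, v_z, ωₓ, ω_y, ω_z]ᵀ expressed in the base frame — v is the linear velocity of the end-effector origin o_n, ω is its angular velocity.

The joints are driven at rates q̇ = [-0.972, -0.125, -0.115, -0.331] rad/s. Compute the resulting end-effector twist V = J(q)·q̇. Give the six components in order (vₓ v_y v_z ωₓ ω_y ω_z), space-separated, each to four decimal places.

-0.0976 -0.1585 -0.1099 -0.0349 -0.1718 -0.5433

o_n = [-0.1329, -0.1955, -0.4145]
J₁: ẑ×o_n = [0.1955, -0.1329, 0.0000], ω = ẑ
J2: z=[0.8290, 0.5592, 0.0000] o=[0.2349, -0.3482, 0.0000] → [-0.2318, 0.3436, 0.3322, 0.8290, 0.5592, 0.0000]
J3: z=[-0.1541, 0.2285, -0.9613] o=[0.6090, -0.2234, -0.0303] → [-0.0610, 0.6540, 0.1653, -0.1541, 0.2285, -0.9613]
J4: z=[-0.1541, 0.2285, -0.9613] o=[0.4690, -0.1205, 0.0166] → [-0.1706, 0.5121, 0.1491, -0.1541, 0.2285, -0.9613]
V = J·q̇ = [-0.0976, -0.1585, -0.1099, -0.0349, -0.1718, -0.5433]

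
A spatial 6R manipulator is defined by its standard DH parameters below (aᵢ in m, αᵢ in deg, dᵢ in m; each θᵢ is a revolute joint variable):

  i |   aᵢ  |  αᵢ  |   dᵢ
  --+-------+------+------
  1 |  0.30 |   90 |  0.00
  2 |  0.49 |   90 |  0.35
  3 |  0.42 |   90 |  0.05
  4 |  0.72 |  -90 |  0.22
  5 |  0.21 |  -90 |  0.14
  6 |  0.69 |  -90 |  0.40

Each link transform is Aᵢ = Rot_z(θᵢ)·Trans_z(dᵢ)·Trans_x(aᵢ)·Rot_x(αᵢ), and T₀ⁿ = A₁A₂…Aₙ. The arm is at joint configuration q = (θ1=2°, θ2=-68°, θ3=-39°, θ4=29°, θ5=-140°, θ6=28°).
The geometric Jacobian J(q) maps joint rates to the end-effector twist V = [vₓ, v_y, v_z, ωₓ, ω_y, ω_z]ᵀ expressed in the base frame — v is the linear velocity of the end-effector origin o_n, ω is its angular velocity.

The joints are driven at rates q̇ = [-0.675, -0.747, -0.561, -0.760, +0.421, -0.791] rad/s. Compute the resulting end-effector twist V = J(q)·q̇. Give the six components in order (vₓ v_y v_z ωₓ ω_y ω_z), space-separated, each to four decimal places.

o_n = [0.3837, 0.9952, -0.4490]
J₁: ẑ×o_n = [-0.9952, 0.3837, 0.0000], ω = ẑ
J2: z=[0.0349, -0.9994, 0.0000] o=[0.2998, 0.0105, 0.0000] → [0.4487, 0.0157, 0.1182, 0.0349, -0.9994, 0.0000]
J3: z=[-0.9266, -0.0324, -0.3746] o=[0.4955, -0.3329, -0.4543] → [0.4973, 0.0468, -1.2342, -0.9266, -0.0324, -0.3746]
J4: z=[-0.2627, 0.7684, 0.5835] o=[0.5621, -0.0661, -0.7757] → [-0.3682, -0.0183, -0.1417, -0.2627, 0.7684, 0.5835]
J5: z=[-0.9408, -0.3381, 0.0217] o=[0.3503, 0.4941, -1.2318] → [-0.2756, 0.7372, -0.4601, -0.9408, -0.3381, 0.0217]
J6: z=[-0.3388, 0.9379, -0.0748] o=[0.2175, 0.4631, -1.0194] → [0.5748, 0.1808, -0.3362, -0.3388, 0.9379, -0.0748]
V = J·q̇ = [-0.2333, -0.1157, 0.7840, 0.5653, -0.7035, -0.8400]

-0.2333 -0.1157 0.7840 0.5653 -0.7035 -0.8400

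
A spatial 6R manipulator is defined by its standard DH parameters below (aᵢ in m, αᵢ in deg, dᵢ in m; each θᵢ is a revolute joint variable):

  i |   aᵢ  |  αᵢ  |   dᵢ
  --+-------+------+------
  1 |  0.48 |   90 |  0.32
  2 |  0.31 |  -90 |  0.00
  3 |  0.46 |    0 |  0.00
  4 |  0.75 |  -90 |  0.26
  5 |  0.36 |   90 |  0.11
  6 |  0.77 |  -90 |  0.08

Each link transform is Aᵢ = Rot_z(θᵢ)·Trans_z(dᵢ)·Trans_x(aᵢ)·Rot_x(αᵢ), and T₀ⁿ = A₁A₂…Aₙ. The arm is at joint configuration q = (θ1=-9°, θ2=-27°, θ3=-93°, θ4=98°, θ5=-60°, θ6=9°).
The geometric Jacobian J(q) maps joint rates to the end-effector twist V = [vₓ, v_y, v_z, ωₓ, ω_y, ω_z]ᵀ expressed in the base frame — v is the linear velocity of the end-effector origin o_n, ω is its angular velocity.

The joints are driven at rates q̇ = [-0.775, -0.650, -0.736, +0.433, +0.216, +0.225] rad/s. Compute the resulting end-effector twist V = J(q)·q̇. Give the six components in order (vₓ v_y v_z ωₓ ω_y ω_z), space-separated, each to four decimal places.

-0.2192 -2.0091 -1.3390 -0.1401 0.8810 -0.8481

o_n = [2.3466, -0.4948, 0.7700]
J₁: ẑ×o_n = [0.4948, 2.3466, -0.0000], ω = ẑ
J2: z=[-0.1564, -0.9877, 0.0000] o=[0.4741, -0.0751, 0.3200] → [-0.4445, 0.0704, 1.9151, -0.1564, -0.9877, 0.0000]
J3: z=[0.4484, -0.0710, 0.8910] o=[0.7469, -0.1183, 0.1793] → [0.2935, 1.1605, -0.0552, 0.4484, -0.0710, 0.8910]
J4: z=[0.4484, -0.0710, 0.8910] o=[0.6539, -0.5687, 0.1902] → [-0.1070, 1.2483, 0.1533, 0.4484, -0.0710, 0.8910]
J5: z=[0.0791, 0.9961, 0.0396] o=[1.4382, -0.6267, 0.0827] → [0.6794, -0.0185, -0.8944, 0.0791, 0.9961, 0.0396]
J6: z=[-0.5468, 0.0102, 0.8372] o=[1.7469, -0.5488, 0.2834] → [-0.0402, 0.7681, -0.0356, -0.5468, 0.0102, 0.8372]
V = J·q̇ = [-0.2192, -2.0091, -1.3390, -0.1401, 0.8810, -0.8481]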